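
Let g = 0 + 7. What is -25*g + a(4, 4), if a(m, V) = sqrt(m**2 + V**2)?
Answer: -175 + 4*sqrt(2) ≈ -169.34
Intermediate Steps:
a(m, V) = sqrt(V**2 + m**2)
g = 7
-25*g + a(4, 4) = -25*7 + sqrt(4**2 + 4**2) = -175 + sqrt(16 + 16) = -175 + sqrt(32) = -175 + 4*sqrt(2)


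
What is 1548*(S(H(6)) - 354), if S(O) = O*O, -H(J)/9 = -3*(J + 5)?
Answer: 135999540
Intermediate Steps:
H(J) = 135 + 27*J (H(J) = -(-27)*(J + 5) = -(-27)*(5 + J) = -9*(-15 - 3*J) = 135 + 27*J)
S(O) = O²
1548*(S(H(6)) - 354) = 1548*((135 + 27*6)² - 354) = 1548*((135 + 162)² - 354) = 1548*(297² - 354) = 1548*(88209 - 354) = 1548*87855 = 135999540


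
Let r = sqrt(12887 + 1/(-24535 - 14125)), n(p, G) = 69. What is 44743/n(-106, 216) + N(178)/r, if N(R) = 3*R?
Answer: 44743/69 + 356*sqrt(4815213364635)/166070473 ≈ 653.15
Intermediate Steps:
r = sqrt(4815213364635)/19330 (r = sqrt(12887 + 1/(-38660)) = sqrt(12887 - 1/38660) = sqrt(498211419/38660) = sqrt(4815213364635)/19330 ≈ 113.52)
44743/n(-106, 216) + N(178)/r = 44743/69 + (3*178)/((sqrt(4815213364635)/19330)) = 44743*(1/69) + 534*(2*sqrt(4815213364635)/498211419) = 44743/69 + 356*sqrt(4815213364635)/166070473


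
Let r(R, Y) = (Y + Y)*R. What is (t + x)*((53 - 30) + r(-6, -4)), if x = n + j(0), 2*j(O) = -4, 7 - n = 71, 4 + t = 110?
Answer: 2840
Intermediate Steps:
t = 106 (t = -4 + 110 = 106)
n = -64 (n = 7 - 1*71 = 7 - 71 = -64)
r(R, Y) = 2*R*Y (r(R, Y) = (2*Y)*R = 2*R*Y)
j(O) = -2 (j(O) = (½)*(-4) = -2)
x = -66 (x = -64 - 2 = -66)
(t + x)*((53 - 30) + r(-6, -4)) = (106 - 66)*((53 - 30) + 2*(-6)*(-4)) = 40*(23 + 48) = 40*71 = 2840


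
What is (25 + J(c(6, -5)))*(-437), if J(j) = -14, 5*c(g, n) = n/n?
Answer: -4807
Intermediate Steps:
c(g, n) = ⅕ (c(g, n) = (n/n)/5 = (⅕)*1 = ⅕)
(25 + J(c(6, -5)))*(-437) = (25 - 14)*(-437) = 11*(-437) = -4807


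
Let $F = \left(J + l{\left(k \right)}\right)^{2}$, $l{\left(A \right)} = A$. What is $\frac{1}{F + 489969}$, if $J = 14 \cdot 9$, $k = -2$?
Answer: $\frac{1}{505345} \approx 1.9788 \cdot 10^{-6}$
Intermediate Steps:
$J = 126$
$F = 15376$ ($F = \left(126 - 2\right)^{2} = 124^{2} = 15376$)
$\frac{1}{F + 489969} = \frac{1}{15376 + 489969} = \frac{1}{505345}$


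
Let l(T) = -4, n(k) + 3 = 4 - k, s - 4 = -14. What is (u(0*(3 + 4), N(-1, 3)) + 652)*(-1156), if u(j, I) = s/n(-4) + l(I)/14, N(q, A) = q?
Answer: -5257488/7 ≈ -7.5107e+5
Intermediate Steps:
s = -10 (s = 4 - 14 = -10)
n(k) = 1 - k (n(k) = -3 + (4 - k) = 1 - k)
u(j, I) = -16/7 (u(j, I) = -10/(1 - 1*(-4)) - 4/14 = -10/(1 + 4) - 4*1/14 = -10/5 - 2/7 = -10*1/5 - 2/7 = -2 - 2/7 = -16/7)
(u(0*(3 + 4), N(-1, 3)) + 652)*(-1156) = (-16/7 + 652)*(-1156) = (4548/7)*(-1156) = -5257488/7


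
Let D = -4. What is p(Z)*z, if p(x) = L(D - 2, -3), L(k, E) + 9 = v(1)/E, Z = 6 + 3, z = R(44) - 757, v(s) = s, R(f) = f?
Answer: 19964/3 ≈ 6654.7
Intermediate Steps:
z = -713 (z = 44 - 757 = -713)
Z = 9
L(k, E) = -9 + 1/E
p(x) = -28/3 (p(x) = -9 + 1/(-3) = -9 - 1/3 = -28/3)
p(Z)*z = -28/3*(-713) = 19964/3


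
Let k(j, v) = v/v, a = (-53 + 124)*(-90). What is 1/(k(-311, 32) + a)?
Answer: -1/6389 ≈ -0.00015652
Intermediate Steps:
a = -6390 (a = 71*(-90) = -6390)
k(j, v) = 1
1/(k(-311, 32) + a) = 1/(1 - 6390) = 1/(-6389) = -1/6389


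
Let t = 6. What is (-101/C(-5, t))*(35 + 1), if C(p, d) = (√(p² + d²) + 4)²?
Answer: -3636/(4 + √61)² ≈ -26.068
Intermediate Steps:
C(p, d) = (4 + √(d² + p²))² (C(p, d) = (√(d² + p²) + 4)² = (4 + √(d² + p²))²)
(-101/C(-5, t))*(35 + 1) = (-101/(4 + √(6² + (-5)²))²)*(35 + 1) = -101/(4 + √(36 + 25))²*36 = -101/(4 + √61)²*36 = -3636/(4 + √61)²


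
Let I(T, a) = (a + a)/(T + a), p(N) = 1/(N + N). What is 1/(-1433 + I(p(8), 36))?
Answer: -577/825689 ≈ -0.00069881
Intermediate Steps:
p(N) = 1/(2*N)
I(T, a) = 2*a/(T + a) (I(T, a) = (2*a)/(T + a) = 2*a/(T + a))
1/(-1433 + I(p(8), 36)) = 1/(-1433 + 2*36/((½)/8 + 36)) = 1/(-1433 + 2*36/((½)*(⅛) + 36)) = 1/(-1433 + 2*36/(1/16 + 36)) = 1/(-1433 + 2*36/(577/16)) = 1/(-1433 + 2*36*(16/577)) = 1/(-1433 + 1152/577) = 1/(-825689/577) = -577/825689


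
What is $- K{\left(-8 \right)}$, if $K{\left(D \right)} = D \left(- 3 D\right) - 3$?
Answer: $195$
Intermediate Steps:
$K{\left(D \right)} = -3 - 3 D^{2}$ ($K{\left(D \right)} = - 3 D^{2} - 3 = -3 - 3 D^{2}$)
$- K{\left(-8 \right)} = - (-3 - 3 \left(-8\right)^{2}) = - (-3 - 192) = \left(-1\right) \left(-195\right) = 195$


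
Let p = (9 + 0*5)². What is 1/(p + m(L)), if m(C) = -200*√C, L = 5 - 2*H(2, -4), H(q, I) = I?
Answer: -81/513439 - 200*√13/513439 ≈ -0.0015622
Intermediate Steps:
L = 13 (L = 5 - 2*(-4) = 5 + 8 = 13)
p = 81 (p = (9 + 0)² = 9² = 81)
1/(p + m(L)) = 1/(81 - 200*√13)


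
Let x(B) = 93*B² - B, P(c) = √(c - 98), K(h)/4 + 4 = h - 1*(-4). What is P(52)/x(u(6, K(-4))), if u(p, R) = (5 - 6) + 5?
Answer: I*√46/1484 ≈ 0.0045703*I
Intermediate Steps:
K(h) = 4*h (K(h) = -16 + 4*(h - 1*(-4)) = -16 + 4*(h + 4) = -16 + 4*(4 + h) = -16 + (16 + 4*h) = 4*h)
P(c) = √(-98 + c)
u(p, R) = 4 (u(p, R) = -1 + 5 = 4)
x(B) = -B + 93*B²
P(52)/x(u(6, K(-4))) = √(-98 + 52)/((4*(-1 + 93*4))) = √(-46)/((4*(-1 + 372))) = (I*√46)/((4*371)) = (I*√46)/1484 = (I*√46)*(1/1484) = I*√46/1484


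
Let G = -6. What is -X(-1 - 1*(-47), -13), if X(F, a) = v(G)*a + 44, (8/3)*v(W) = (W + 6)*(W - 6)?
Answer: -44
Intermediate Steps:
v(W) = 3*(-6 + W)*(6 + W)/8 (v(W) = 3*((W + 6)*(W - 6))/8 = 3*((6 + W)*(-6 + W))/8 = 3*((-6 + W)*(6 + W))/8 = 3*(-6 + W)*(6 + W)/8)
X(F, a) = 44 (X(F, a) = (-27/2 + (3/8)*(-6)**2)*a + 44 = (-27/2 + (3/8)*36)*a + 44 = (-27/2 + 27/2)*a + 44 = 0*a + 44 = 0 + 44 = 44)
-X(-1 - 1*(-47), -13) = -1*44 = -44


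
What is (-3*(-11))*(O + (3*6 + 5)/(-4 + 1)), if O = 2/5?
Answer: -1199/5 ≈ -239.80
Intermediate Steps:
O = 2/5 (O = 2*(1/5) = 2/5 ≈ 0.40000)
(-3*(-11))*(O + (3*6 + 5)/(-4 + 1)) = (-3*(-11))*(2/5 + (3*6 + 5)/(-4 + 1)) = 33*(2/5 + (18 + 5)/(-3)) = 33*(2/5 - 1/3*23) = 33*(2/5 - 23/3) = 33*(-109/15) = -1199/5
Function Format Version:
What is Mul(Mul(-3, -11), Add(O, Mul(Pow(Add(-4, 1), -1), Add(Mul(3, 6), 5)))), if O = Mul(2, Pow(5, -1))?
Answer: Rational(-1199, 5) ≈ -239.80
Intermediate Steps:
O = Rational(2, 5) (O = Mul(2, Rational(1, 5)) = Rational(2, 5) ≈ 0.40000)
Mul(Mul(-3, -11), Add(O, Mul(Pow(Add(-4, 1), -1), Add(Mul(3, 6), 5)))) = Mul(Mul(-3, -11), Add(Rational(2, 5), Mul(Pow(Add(-4, 1), -1), Add(Mul(3, 6), 5)))) = Mul(33, Add(Rational(2, 5), Mul(Pow(-3, -1), Add(18, 5)))) = Mul(33, Add(Rational(2, 5), Mul(Rational(-1, 3), 23))) = Mul(33, Add(Rational(2, 5), Rational(-23, 3))) = Mul(33, Rational(-109, 15)) = Rational(-1199, 5)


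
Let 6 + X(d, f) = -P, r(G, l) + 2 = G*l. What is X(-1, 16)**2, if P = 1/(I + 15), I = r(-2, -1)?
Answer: 8281/225 ≈ 36.804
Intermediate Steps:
r(G, l) = -2 + G*l
I = 0 (I = -2 - 2*(-1) = -2 + 2 = 0)
P = 1/15 (P = 1/(0 + 15) = 1/15 ≈ 0.066667)
X(d, f) = -91/15 (X(d, f) = -6 - 1*1/15 = -6 - 1/15 = -91/15)
X(-1, 16)**2 = (-91/15)**2 = 8281/225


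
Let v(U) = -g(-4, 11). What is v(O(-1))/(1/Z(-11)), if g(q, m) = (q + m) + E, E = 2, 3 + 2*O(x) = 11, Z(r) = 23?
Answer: -207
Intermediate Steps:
O(x) = 4 (O(x) = -3/2 + (1/2)*11 = -3/2 + 11/2 = 4)
g(q, m) = 2 + m + q (g(q, m) = (q + m) + 2 = (m + q) + 2 = 2 + m + q)
v(U) = -9 (v(U) = -(2 + 11 - 4) = -1*9 = -9)
v(O(-1))/(1/Z(-11)) = -9/1/23 = -9/(1/23) = 23*(-9) = -207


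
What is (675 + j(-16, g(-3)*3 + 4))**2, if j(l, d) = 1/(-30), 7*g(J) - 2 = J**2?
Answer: 410022001/900 ≈ 4.5558e+5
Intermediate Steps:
g(J) = 2/7 + J**2/7
j(l, d) = -1/30
(675 + j(-16, g(-3)*3 + 4))**2 = (675 - 1/30)**2 = (20249/30)**2 = 410022001/900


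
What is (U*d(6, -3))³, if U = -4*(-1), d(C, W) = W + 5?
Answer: 512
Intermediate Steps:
d(C, W) = 5 + W
U = 4
(U*d(6, -3))³ = (4*(5 - 3))³ = (4*2)³ = 8³ = 512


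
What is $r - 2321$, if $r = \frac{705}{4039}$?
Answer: $- \frac{9373814}{4039} \approx -2320.8$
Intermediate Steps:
$r = \frac{705}{4039}$ ($r = 705 \cdot \frac{1}{4039} = \frac{705}{4039} \approx 0.17455$)
$r - 2321 = \frac{705}{4039} - 2321 = - \frac{9373814}{4039}$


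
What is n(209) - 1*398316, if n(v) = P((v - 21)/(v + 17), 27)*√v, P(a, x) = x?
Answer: -398316 + 27*√209 ≈ -3.9793e+5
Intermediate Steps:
n(v) = 27*√v
n(209) - 1*398316 = 27*√209 - 1*398316 = 27*√209 - 398316 = -398316 + 27*√209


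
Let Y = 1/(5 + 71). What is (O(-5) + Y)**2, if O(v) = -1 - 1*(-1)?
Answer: 1/5776 ≈ 0.00017313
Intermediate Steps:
O(v) = 0 (O(v) = -1 + 1 = 0)
Y = 1/76 ≈ 0.013158
(O(-5) + Y)**2 = (0 + 1/76)**2 = (1/76)**2 = 1/5776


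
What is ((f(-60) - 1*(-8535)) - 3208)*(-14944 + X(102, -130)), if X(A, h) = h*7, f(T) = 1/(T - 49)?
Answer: -9205498268/109 ≈ -8.4454e+7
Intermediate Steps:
f(T) = 1/(-49 + T)
X(A, h) = 7*h
((f(-60) - 1*(-8535)) - 3208)*(-14944 + X(102, -130)) = ((1/(-49 - 60) - 1*(-8535)) - 3208)*(-14944 + 7*(-130)) = ((1/(-109) + 8535) - 3208)*(-14944 - 910) = ((-1/109 + 8535) - 3208)*(-15854) = (930314/109 - 3208)*(-15854) = (580642/109)*(-15854) = -9205498268/109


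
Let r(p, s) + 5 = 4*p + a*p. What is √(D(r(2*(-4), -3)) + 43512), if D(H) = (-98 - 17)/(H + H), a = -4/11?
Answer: √39162318/30 ≈ 208.60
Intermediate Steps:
a = -4/11 (a = -4*1/11 = -4/11 ≈ -0.36364)
r(p, s) = -5 + 40*p/11 (r(p, s) = -5 + (4*p - 4*p/11) = -5 + 40*p/11)
D(H) = -115/(2*H) (D(H) = -115*1/(2*H) = -115/(2*H))
√(D(r(2*(-4), -3)) + 43512) = √(-115/(2*(-5 + 40*(2*(-4))/11)) + 43512) = √(-115/(2*(-5 + (40/11)*(-8))) + 43512) = √(-115/(2*(-5 - 320/11)) + 43512) = √(-115/(2*(-375/11)) + 43512) = √(-115/2*(-11/375) + 43512) = √(253/150 + 43512) = √(6527053/150) = √39162318/30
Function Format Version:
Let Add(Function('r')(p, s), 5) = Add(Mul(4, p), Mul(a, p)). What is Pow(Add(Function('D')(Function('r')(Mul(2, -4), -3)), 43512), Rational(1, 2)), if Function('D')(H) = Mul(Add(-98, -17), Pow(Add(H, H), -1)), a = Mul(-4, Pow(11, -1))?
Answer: Mul(Rational(1, 30), Pow(39162318, Rational(1, 2))) ≈ 208.60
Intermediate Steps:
a = Rational(-4, 11) (a = Mul(-4, Rational(1, 11)) = Rational(-4, 11) ≈ -0.36364)
Function('r')(p, s) = Add(-5, Mul(Rational(40, 11), p)) (Function('r')(p, s) = Add(-5, Add(Mul(4, p), Mul(Rational(-4, 11), p))) = Add(-5, Mul(Rational(40, 11), p)))
Function('D')(H) = Mul(Rational(-115, 2), Pow(H, -1)) (Function('D')(H) = Mul(-115, Pow(Mul(2, H), -1)) = Mul(-115, Mul(Rational(1, 2), Pow(H, -1))) = Mul(Rational(-115, 2), Pow(H, -1)))
Pow(Add(Function('D')(Function('r')(Mul(2, -4), -3)), 43512), Rational(1, 2)) = Pow(Add(Mul(Rational(-115, 2), Pow(Add(-5, Mul(Rational(40, 11), Mul(2, -4))), -1)), 43512), Rational(1, 2)) = Pow(Add(Mul(Rational(-115, 2), Pow(Add(-5, Mul(Rational(40, 11), -8)), -1)), 43512), Rational(1, 2)) = Pow(Add(Mul(Rational(-115, 2), Pow(Add(-5, Rational(-320, 11)), -1)), 43512), Rational(1, 2)) = Pow(Add(Mul(Rational(-115, 2), Pow(Rational(-375, 11), -1)), 43512), Rational(1, 2)) = Pow(Add(Mul(Rational(-115, 2), Rational(-11, 375)), 43512), Rational(1, 2)) = Pow(Add(Rational(253, 150), 43512), Rational(1, 2)) = Pow(Rational(6527053, 150), Rational(1, 2)) = Mul(Rational(1, 30), Pow(39162318, Rational(1, 2)))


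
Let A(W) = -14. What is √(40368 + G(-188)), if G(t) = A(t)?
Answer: √40354 ≈ 200.88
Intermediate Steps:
G(t) = -14
√(40368 + G(-188)) = √(40368 - 14) = √40354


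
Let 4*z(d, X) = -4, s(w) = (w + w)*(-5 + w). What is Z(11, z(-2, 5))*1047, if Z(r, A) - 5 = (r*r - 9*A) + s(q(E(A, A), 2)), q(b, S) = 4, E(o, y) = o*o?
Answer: 132969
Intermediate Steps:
E(o, y) = o²
s(w) = 2*w*(-5 + w) (s(w) = (2*w)*(-5 + w) = 2*w*(-5 + w))
z(d, X) = -1 (z(d, X) = (¼)*(-4) = -1)
Z(r, A) = -3 + r² - 9*A (Z(r, A) = 5 + ((r*r - 9*A) + 2*4*(-5 + 4)) = 5 + ((r² - 9*A) + 2*4*(-1)) = 5 + ((r² - 9*A) - 8) = 5 + (-8 + r² - 9*A) = -3 + r² - 9*A)
Z(11, z(-2, 5))*1047 = (-3 + 11² - 9*(-1))*1047 = (-3 + 121 + 9)*1047 = 127*1047 = 132969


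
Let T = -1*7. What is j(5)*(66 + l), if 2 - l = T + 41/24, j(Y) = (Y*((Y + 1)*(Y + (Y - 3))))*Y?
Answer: 307825/4 ≈ 76956.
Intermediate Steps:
T = -7
j(Y) = Y²*(1 + Y)*(-3 + 2*Y) (j(Y) = (Y*((1 + Y)*(Y + (-3 + Y))))*Y = (Y*((1 + Y)*(-3 + 2*Y)))*Y = (Y*(1 + Y)*(-3 + 2*Y))*Y = Y²*(1 + Y)*(-3 + 2*Y))
l = 175/24 (l = 2 - (-7 + 41/24) = 2 - 1*(-127/24) = 2 + 127/24 = 175/24 ≈ 7.2917)
j(5)*(66 + l) = (5²*(-3 - 1*5 + 2*5²))*(66 + 175/24) = (25*(-3 - 5 + 2*25))*(1759/24) = (25*(-3 - 5 + 50))*(1759/24) = (25*42)*(1759/24) = 1050*(1759/24) = 307825/4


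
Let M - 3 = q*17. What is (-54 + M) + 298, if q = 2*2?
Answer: 315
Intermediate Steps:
q = 4
M = 71 (M = 3 + 4*17 = 3 + 68 = 71)
(-54 + M) + 298 = (-54 + 71) + 298 = 17 + 298 = 315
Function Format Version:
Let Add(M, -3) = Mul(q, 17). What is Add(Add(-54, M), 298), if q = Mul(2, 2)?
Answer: 315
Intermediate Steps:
q = 4
M = 71 (M = Add(3, Mul(4, 17)) = Add(3, 68) = 71)
Add(Add(-54, M), 298) = Add(Add(-54, 71), 298) = Add(17, 298) = 315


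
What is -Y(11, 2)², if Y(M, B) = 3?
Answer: -9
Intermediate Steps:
-Y(11, 2)² = -1*3² = -1*9 = -9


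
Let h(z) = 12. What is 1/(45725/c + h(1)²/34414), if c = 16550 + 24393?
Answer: 704506201/789737971 ≈ 0.89208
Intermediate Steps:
c = 40943
1/(45725/c + h(1)²/34414) = 1/(45725/40943 + 12²/34414) = 1/(45725*(1/40943) + 144*(1/34414)) = 1/(45725/40943 + 72/17207) = 1/(789737971/704506201) = 704506201/789737971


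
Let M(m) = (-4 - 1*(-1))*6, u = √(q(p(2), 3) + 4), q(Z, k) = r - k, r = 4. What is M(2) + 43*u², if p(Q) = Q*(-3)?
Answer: 197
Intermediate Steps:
p(Q) = -3*Q
q(Z, k) = 4 - k
u = √5 (u = √((4 - 1*3) + 4) = √((4 - 3) + 4) = √(1 + 4) = √5 ≈ 2.2361)
M(m) = -18 (M(m) = (-4 + 1)*6 = -3*6 = -18)
M(2) + 43*u² = -18 + 43*(√5)² = -18 + 43*5 = -18 + 215 = 197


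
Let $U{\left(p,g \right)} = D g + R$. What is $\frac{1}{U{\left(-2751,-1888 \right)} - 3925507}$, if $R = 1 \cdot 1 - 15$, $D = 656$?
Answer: $- \frac{1}{5164049} \approx -1.9365 \cdot 10^{-7}$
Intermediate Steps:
$R = -14$ ($R = 1 - 15 = -14$)
$U{\left(p,g \right)} = -14 + 656 g$ ($U{\left(p,g \right)} = 656 g - 14 = -14 + 656 g$)
$\frac{1}{U{\left(-2751,-1888 \right)} - 3925507} = \frac{1}{\left(-14 + 656 \left(-1888\right)\right) - 3925507} = \frac{1}{\left(-14 - 1238528\right) - 3925507} = \frac{1}{-1238542 - 3925507} = \frac{1}{-5164049} = - \frac{1}{5164049}$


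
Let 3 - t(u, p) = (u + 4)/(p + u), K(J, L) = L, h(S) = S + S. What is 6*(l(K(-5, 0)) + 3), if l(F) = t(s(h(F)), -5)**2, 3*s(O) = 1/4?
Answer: 369114/3481 ≈ 106.04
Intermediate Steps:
h(S) = 2*S
s(O) = 1/12 (s(O) = (1/3)/4 = (1/3)*(1/4) = 1/12)
t(u, p) = 3 - (4 + u)/(p + u) (t(u, p) = 3 - (u + 4)/(p + u) = 3 - (4 + u)/(p + u))
l(F) = 51076/3481 (l(F) = ((-4 + 2*(1/12) + 3*(-5))/(-5 + 1/12))**2 = ((-4 + 1/6 - 15)/(-59/12))**2 = (-12/59*(-113/6))**2 = (226/59)**2 = 51076/3481)
6*(l(K(-5, 0)) + 3) = 6*(51076/3481 + 3) = 6*(61519/3481) = 369114/3481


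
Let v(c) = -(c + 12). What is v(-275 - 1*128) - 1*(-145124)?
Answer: 145515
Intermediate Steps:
v(c) = -12 - c (v(c) = -(12 + c) = -12 - c)
v(-275 - 1*128) - 1*(-145124) = (-12 - (-275 - 1*128)) - 1*(-145124) = (-12 - (-275 - 128)) + 145124 = (-12 - 1*(-403)) + 145124 = (-12 + 403) + 145124 = 391 + 145124 = 145515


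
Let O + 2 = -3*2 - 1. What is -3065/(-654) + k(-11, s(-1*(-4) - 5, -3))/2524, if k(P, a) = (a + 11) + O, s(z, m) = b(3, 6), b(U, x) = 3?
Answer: 3869665/825348 ≈ 4.6885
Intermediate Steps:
s(z, m) = 3
O = -9 (O = -2 + (-3*2 - 1) = -2 + (-6 - 1) = -2 - 7 = -9)
k(P, a) = 2 + a (k(P, a) = (a + 11) - 9 = (11 + a) - 9 = 2 + a)
-3065/(-654) + k(-11, s(-1*(-4) - 5, -3))/2524 = -3065/(-654) + (2 + 3)/2524 = -3065*(-1/654) + 5*(1/2524) = 3065/654 + 5/2524 = 3869665/825348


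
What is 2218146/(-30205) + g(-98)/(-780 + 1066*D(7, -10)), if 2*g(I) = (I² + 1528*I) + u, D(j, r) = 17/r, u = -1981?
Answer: -5147850941/111853430 ≈ -46.023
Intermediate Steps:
g(I) = -1981/2 + I²/2 + 764*I (g(I) = ((I² + 1528*I) - 1981)/2 = (-1981 + I² + 1528*I)/2 = -1981/2 + I²/2 + 764*I)
2218146/(-30205) + g(-98)/(-780 + 1066*D(7, -10)) = 2218146/(-30205) + (-1981/2 + (½)*(-98)² + 764*(-98))/(-780 + 1066*(17/(-10))) = 2218146*(-1/30205) + (-1981/2 + (½)*9604 - 74872)/(-780 + 1066*(17*(-⅒))) = -316878/4315 + (-1981/2 + 4802 - 74872)/(-780 + 1066*(-17/10)) = -316878/4315 - 142121/(2*(-780 - 9061/5)) = -316878/4315 - 142121/(2*(-12961/5)) = -316878/4315 - 142121/2*(-5/12961) = -316878/4315 + 710605/25922 = -5147850941/111853430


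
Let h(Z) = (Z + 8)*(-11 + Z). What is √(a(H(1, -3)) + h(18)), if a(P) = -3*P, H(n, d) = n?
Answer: √179 ≈ 13.379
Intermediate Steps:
h(Z) = (-11 + Z)*(8 + Z) (h(Z) = (8 + Z)*(-11 + Z) = (-11 + Z)*(8 + Z))
√(a(H(1, -3)) + h(18)) = √(-3*1 + (-88 + 18² - 3*18)) = √(-3 + (-88 + 324 - 54)) = √(-3 + 182) = √179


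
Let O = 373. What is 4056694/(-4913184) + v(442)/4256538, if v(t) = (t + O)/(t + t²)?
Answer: -140878110450357703/170621712910725648 ≈ -0.82568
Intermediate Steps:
v(t) = (373 + t)/(t + t²) (v(t) = (t + 373)/(t + t²) = (373 + t)/(t + t²))
4056694/(-4913184) + v(442)/4256538 = 4056694/(-4913184) + ((373 + 442)/(442*(1 + 442)))/4256538 = 4056694*(-1/4913184) + ((1/442)*815/443)*(1/4256538) = -2028347/2456592 + ((1/442)*(1/443)*815)*(1/4256538) = -2028347/2456592 + (815/195806)*(1/4256538) = -2028347/2456592 + 815/833455679628 = -140878110450357703/170621712910725648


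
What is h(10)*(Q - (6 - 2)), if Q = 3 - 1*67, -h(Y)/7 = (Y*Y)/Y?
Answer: 4760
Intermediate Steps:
h(Y) = -7*Y (h(Y) = -7*Y*Y/Y = -7*Y²/Y = -7*Y)
Q = -64 (Q = 3 - 67 = -64)
h(10)*(Q - (6 - 2)) = (-7*10)*(-64 - (6 - 2)) = -70*(-64 - 1*4) = -70*(-64 - 4) = -70*(-68) = 4760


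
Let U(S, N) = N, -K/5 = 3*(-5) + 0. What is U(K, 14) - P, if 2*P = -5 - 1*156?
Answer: 189/2 ≈ 94.500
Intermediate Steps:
K = 75 (K = -5*(3*(-5) + 0) = -5*(-15 + 0) = -5*(-15) = 75)
P = -161/2 (P = (-5 - 1*156)/2 = (-5 - 156)/2 = (1/2)*(-161) = -161/2 ≈ -80.500)
U(K, 14) - P = 14 - 1*(-161/2) = 14 + 161/2 = 189/2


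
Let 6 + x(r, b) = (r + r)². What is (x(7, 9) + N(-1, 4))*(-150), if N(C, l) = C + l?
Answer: -28950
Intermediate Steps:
x(r, b) = -6 + 4*r² (x(r, b) = -6 + (r + r)² = -6 + (2*r)² = -6 + 4*r²)
(x(7, 9) + N(-1, 4))*(-150) = ((-6 + 4*7²) + (-1 + 4))*(-150) = ((-6 + 4*49) + 3)*(-150) = ((-6 + 196) + 3)*(-150) = (190 + 3)*(-150) = 193*(-150) = -28950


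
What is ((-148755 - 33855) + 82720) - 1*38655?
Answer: -138545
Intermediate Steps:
((-148755 - 33855) + 82720) - 1*38655 = (-182610 + 82720) - 38655 = -99890 - 38655 = -138545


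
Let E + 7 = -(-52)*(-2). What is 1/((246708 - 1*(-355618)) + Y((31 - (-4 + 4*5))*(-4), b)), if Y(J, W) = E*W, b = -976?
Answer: 1/710662 ≈ 1.4071e-6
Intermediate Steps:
E = -111 (E = -7 - (-52)*(-2) = -7 - 26*4 = -7 - 104 = -111)
Y(J, W) = -111*W
1/((246708 - 1*(-355618)) + Y((31 - (-4 + 4*5))*(-4), b)) = 1/((246708 - 1*(-355618)) - 111*(-976)) = 1/((246708 + 355618) + 108336) = 1/(602326 + 108336) = 1/710662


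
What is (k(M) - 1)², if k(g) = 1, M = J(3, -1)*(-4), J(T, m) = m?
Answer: 0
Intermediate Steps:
M = 4 (M = -1*(-4) = 4)
(k(M) - 1)² = (1 - 1)² = 0² = 0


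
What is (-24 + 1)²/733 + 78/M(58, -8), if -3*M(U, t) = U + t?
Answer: -72536/18325 ≈ -3.9583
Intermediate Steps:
M(U, t) = -U/3 - t/3 (M(U, t) = -(U + t)/3 = -U/3 - t/3)
(-24 + 1)²/733 + 78/M(58, -8) = (-24 + 1)²/733 + 78/(-⅓*58 - ⅓*(-8)) = (-23)²*(1/733) + 78/(-58/3 + 8/3) = 529*(1/733) + 78/(-50/3) = 529/733 + 78*(-3/50) = 529/733 - 117/25 = -72536/18325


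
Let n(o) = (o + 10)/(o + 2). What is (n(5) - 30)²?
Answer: 38025/49 ≈ 776.02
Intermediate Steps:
n(o) = (10 + o)/(2 + o)
(n(5) - 30)² = ((10 + 5)/(2 + 5) - 30)² = (15/7 - 30)² = (-195/7)² = 38025/49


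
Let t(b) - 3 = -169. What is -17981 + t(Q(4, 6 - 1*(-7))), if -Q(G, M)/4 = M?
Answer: -18147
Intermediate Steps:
Q(G, M) = -4*M
t(b) = -166 (t(b) = 3 - 169 = -166)
-17981 + t(Q(4, 6 - 1*(-7))) = -17981 - 166 = -18147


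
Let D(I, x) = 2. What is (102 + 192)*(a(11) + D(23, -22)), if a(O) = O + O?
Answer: 7056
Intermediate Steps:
a(O) = 2*O
(102 + 192)*(a(11) + D(23, -22)) = (102 + 192)*(2*11 + 2) = 294*(22 + 2) = 294*24 = 7056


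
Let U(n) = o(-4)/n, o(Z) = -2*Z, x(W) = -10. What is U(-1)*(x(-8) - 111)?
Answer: 968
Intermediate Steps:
U(n) = 8/n (U(n) = (-2*(-4))/n = 8/n)
U(-1)*(x(-8) - 111) = (8/(-1))*(-10 - 111) = (8*(-1))*(-121) = -8*(-121) = 968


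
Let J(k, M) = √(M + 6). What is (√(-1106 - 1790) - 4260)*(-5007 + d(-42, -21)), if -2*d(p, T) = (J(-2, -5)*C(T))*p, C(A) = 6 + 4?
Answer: 20435220 - 19188*I*√181 ≈ 2.0435e+7 - 2.5815e+5*I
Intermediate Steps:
J(k, M) = √(6 + M)
C(A) = 10
d(p, T) = -5*p (d(p, T) = -√(6 - 5)*10*p/2 = -√1*10*p/2 = -1*10*p/2 = -5*p)
(√(-1106 - 1790) - 4260)*(-5007 + d(-42, -21)) = (√(-1106 - 1790) - 4260)*(-5007 - 5*(-42)) = (√(-2896) - 4260)*(-5007 + 210) = (4*I*√181 - 4260)*(-4797) = (-4260 + 4*I*√181)*(-4797) = 20435220 - 19188*I*√181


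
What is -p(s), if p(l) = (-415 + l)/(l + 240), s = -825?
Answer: -248/117 ≈ -2.1197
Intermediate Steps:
p(l) = (-415 + l)/(240 + l)
-p(s) = -(-415 - 825)/(240 - 825) = -(-1240)/(-585) = -(-1)*(-1240)/585 = -1*248/117 = -248/117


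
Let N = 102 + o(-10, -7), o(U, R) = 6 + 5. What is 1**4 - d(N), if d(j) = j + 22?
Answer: -134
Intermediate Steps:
o(U, R) = 11
N = 113 (N = 102 + 11 = 113)
d(j) = 22 + j
1**4 - d(N) = 1**4 - (22 + 113) = 1 - 1*135 = 1 - 135 = -134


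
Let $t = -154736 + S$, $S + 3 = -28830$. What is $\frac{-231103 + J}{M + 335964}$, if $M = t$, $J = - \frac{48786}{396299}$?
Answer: $- \frac{91585936583}{60393986105} \approx -1.5165$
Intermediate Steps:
$S = -28833$ ($S = -3 - 28830 = -28833$)
$J = - \frac{48786}{396299}$ ($J = \left(-48786\right) \frac{1}{396299} = - \frac{48786}{396299} \approx -0.1231$)
$t = -183569$ ($t = -154736 - 28833 = -183569$)
$M = -183569$
$\frac{-231103 + J}{M + 335964} = \frac{-231103 - \frac{48786}{396299}}{-183569 + 335964} = - \frac{91585936583}{396299 \cdot 152395} = \left(- \frac{91585936583}{396299}\right) \frac{1}{152395} = - \frac{91585936583}{60393986105}$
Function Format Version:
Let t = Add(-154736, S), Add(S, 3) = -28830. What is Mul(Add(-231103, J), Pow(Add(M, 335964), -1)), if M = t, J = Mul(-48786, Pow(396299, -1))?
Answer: Rational(-91585936583, 60393986105) ≈ -1.5165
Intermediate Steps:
S = -28833 (S = Add(-3, -28830) = -28833)
J = Rational(-48786, 396299) (J = Mul(-48786, Rational(1, 396299)) = Rational(-48786, 396299) ≈ -0.12310)
t = -183569 (t = Add(-154736, -28833) = -183569)
M = -183569
Mul(Add(-231103, J), Pow(Add(M, 335964), -1)) = Mul(Add(-231103, Rational(-48786, 396299)), Pow(Add(-183569, 335964), -1)) = Mul(Rational(-91585936583, 396299), Pow(152395, -1)) = Mul(Rational(-91585936583, 396299), Rational(1, 152395)) = Rational(-91585936583, 60393986105)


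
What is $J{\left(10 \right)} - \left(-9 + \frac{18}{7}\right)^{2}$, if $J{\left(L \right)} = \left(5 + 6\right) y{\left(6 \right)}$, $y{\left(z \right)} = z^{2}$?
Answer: $\frac{17379}{49} \approx 354.67$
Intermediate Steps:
$J{\left(L \right)} = 396$ ($J{\left(L \right)} = \left(5 + 6\right) 6^{2} = 11 \cdot 36 = 396$)
$J{\left(10 \right)} - \left(-9 + \frac{18}{7}\right)^{2} = 396 - \left(-9 + \frac{18}{7}\right)^{2} = 396 - \left(- \frac{45}{7}\right)^{2} = 396 - \frac{2025}{49} = \frac{17379}{49}$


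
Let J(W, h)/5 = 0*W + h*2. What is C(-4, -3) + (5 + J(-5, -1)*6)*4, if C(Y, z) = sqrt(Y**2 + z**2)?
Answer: -215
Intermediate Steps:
J(W, h) = 10*h (J(W, h) = 5*(0*W + h*2) = 5*(0 + 2*h) = 5*(2*h) = 10*h)
C(-4, -3) + (5 + J(-5, -1)*6)*4 = sqrt((-4)**2 + (-3)**2) + (5 + (10*(-1))*6)*4 = sqrt(16 + 9) + (5 - 10*6)*4 = sqrt(25) + (5 - 60)*4 = 5 - 55*4 = 5 - 220 = -215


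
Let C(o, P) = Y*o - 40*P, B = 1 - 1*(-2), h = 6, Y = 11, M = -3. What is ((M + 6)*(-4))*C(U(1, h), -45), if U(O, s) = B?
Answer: -21996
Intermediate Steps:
B = 3 (B = 1 + 2 = 3)
U(O, s) = 3
C(o, P) = -40*P + 11*o (C(o, P) = 11*o - 40*P = -40*P + 11*o)
((M + 6)*(-4))*C(U(1, h), -45) = ((-3 + 6)*(-4))*(-40*(-45) + 11*3) = (3*(-4))*(1800 + 33) = -12*1833 = -21996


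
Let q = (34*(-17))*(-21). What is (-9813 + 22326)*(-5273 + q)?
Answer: 85901745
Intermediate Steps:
q = 12138 (q = -578*(-21) = 12138)
(-9813 + 22326)*(-5273 + q) = (-9813 + 22326)*(-5273 + 12138) = 12513*6865 = 85901745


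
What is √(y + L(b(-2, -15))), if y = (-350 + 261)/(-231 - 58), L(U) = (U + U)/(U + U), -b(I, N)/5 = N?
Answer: 3*√42/17 ≈ 1.1437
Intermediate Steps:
b(I, N) = -5*N
L(U) = 1 (L(U) = (2*U)/((2*U)) = (2*U)*(1/(2*U)) = 1)
y = 89/289 (y = -89/(-289) = -1/289*(-89) = 89/289 ≈ 0.30796)
√(y + L(b(-2, -15))) = √(89/289 + 1) = √(378/289) = 3*√42/17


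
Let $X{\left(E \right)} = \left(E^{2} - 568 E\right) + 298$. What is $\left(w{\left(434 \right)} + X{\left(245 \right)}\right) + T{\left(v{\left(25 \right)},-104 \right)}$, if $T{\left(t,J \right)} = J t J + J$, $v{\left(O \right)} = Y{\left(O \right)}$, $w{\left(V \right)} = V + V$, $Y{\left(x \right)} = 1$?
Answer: $-67257$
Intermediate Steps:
$X{\left(E \right)} = 298 + E^{2} - 568 E$
$w{\left(V \right)} = 2 V$
$v{\left(O \right)} = 1$
$T{\left(t,J \right)} = J + t J^{2}$ ($T{\left(t,J \right)} = t J^{2} + J = J + t J^{2}$)
$\left(w{\left(434 \right)} + X{\left(245 \right)}\right) + T{\left(v{\left(25 \right)},-104 \right)} = \left(2 \cdot 434 + \left(298 + 245^{2} - 139160\right)\right) - 104 \left(1 - 104\right) = \left(868 + \left(298 + 60025 - 139160\right)\right) - 104 \left(1 - 104\right) = \left(868 - 78837\right) - -10712 = -77969 + 10712 = -67257$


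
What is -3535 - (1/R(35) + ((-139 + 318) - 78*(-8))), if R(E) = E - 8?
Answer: -117127/27 ≈ -4338.0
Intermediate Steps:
R(E) = -8 + E
-3535 - (1/R(35) + ((-139 + 318) - 78*(-8))) = -3535 - (1/(-8 + 35) + ((-139 + 318) - 78*(-8))) = -3535 - (1/27 + (179 + 624)) = -3535 - (1/27 + 803) = -3535 - 1*21682/27 = -3535 - 21682/27 = -117127/27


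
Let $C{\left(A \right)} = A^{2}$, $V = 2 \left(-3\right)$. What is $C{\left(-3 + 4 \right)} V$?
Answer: $-6$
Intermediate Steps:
$V = -6$
$C{\left(-3 + 4 \right)} V = \left(-3 + 4\right)^{2} \left(-6\right) = 1^{2} \left(-6\right) = 1 \left(-6\right) = -6$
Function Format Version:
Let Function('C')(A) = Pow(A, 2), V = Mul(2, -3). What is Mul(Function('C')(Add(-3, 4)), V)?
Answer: -6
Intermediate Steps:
V = -6
Mul(Function('C')(Add(-3, 4)), V) = Mul(Pow(Add(-3, 4), 2), -6) = Mul(Pow(1, 2), -6) = Mul(1, -6) = -6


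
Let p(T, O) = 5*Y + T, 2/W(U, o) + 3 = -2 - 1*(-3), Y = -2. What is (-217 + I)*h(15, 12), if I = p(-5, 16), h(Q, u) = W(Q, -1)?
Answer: 232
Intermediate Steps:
W(U, o) = -1 (W(U, o) = 2/(-3 + (-2 - 1*(-3))) = 2/(-3 + (-2 + 3)) = 2/(-3 + 1) = 2/(-2) = 2*(-½) = -1)
h(Q, u) = -1
p(T, O) = -10 + T (p(T, O) = 5*(-2) + T = -10 + T)
I = -15 (I = -10 - 5 = -15)
(-217 + I)*h(15, 12) = (-217 - 15)*(-1) = -232*(-1) = 232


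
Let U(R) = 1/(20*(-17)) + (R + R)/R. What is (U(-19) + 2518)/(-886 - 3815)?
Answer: -856799/1598340 ≈ -0.53606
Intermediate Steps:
U(R) = 679/340 (U(R) = (1/20)*(-1/17) + (2*R)/R = -1/340 + 2 = 679/340)
(U(-19) + 2518)/(-886 - 3815) = (679/340 + 2518)/(-886 - 3815) = (856799/340)/(-4701) = (856799/340)*(-1/4701) = -856799/1598340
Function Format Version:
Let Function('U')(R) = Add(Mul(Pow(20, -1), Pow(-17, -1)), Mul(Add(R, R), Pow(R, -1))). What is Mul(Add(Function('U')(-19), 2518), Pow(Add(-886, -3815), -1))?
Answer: Rational(-856799, 1598340) ≈ -0.53606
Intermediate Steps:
Function('U')(R) = Rational(679, 340) (Function('U')(R) = Add(Mul(Rational(1, 20), Rational(-1, 17)), Mul(Mul(2, R), Pow(R, -1))) = Add(Rational(-1, 340), 2) = Rational(679, 340))
Mul(Add(Function('U')(-19), 2518), Pow(Add(-886, -3815), -1)) = Mul(Add(Rational(679, 340), 2518), Pow(Add(-886, -3815), -1)) = Mul(Rational(856799, 340), Pow(-4701, -1)) = Mul(Rational(856799, 340), Rational(-1, 4701)) = Rational(-856799, 1598340)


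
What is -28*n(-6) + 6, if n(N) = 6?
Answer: -162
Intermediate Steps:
-28*n(-6) + 6 = -28*6 + 6 = -168 + 6 = -162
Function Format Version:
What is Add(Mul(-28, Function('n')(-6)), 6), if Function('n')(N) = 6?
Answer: -162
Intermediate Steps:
Add(Mul(-28, Function('n')(-6)), 6) = Add(Mul(-28, 6), 6) = Add(-168, 6) = -162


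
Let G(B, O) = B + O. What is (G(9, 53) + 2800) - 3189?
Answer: -327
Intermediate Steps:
(G(9, 53) + 2800) - 3189 = ((9 + 53) + 2800) - 3189 = (62 + 2800) - 3189 = 2862 - 3189 = -327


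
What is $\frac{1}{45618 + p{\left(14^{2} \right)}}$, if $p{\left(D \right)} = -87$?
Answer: $\frac{1}{45531} \approx 2.1963 \cdot 10^{-5}$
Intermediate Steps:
$\frac{1}{45618 + p{\left(14^{2} \right)}} = \frac{1}{45618 - 87} = \frac{1}{45531}$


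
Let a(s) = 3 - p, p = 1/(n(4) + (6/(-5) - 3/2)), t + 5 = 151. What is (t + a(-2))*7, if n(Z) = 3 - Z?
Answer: 38661/37 ≈ 1044.9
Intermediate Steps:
t = 146 (t = -5 + 151 = 146)
p = -10/37 (p = 1/((3 - 1*4) + (6/(-5) - 3/2)) = 1/((3 - 4) + (6*(-⅕) - 3*½)) = 1/(-1 + (-6/5 - 3/2)) = 1/(-1 - 27/10) = 1/(-37/10) = -10/37 ≈ -0.27027)
a(s) = 121/37 (a(s) = 3 - 1*(-10/37) = 3 + 10/37 = 121/37)
(t + a(-2))*7 = (146 + 121/37)*7 = (5523/37)*7 = 38661/37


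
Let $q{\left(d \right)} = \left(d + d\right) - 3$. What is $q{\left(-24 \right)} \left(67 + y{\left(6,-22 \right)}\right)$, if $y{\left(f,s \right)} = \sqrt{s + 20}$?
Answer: $-3417 - 51 i \sqrt{2} \approx -3417.0 - 72.125 i$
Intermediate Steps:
$q{\left(d \right)} = -3 + 2 d$ ($q{\left(d \right)} = 2 d - 3 = -3 + 2 d$)
$y{\left(f,s \right)} = \sqrt{20 + s}$
$q{\left(-24 \right)} \left(67 + y{\left(6,-22 \right)}\right) = \left(-3 + 2 \left(-24\right)\right) \left(67 + \sqrt{20 - 22}\right) = \left(-3 - 48\right) \left(67 + \sqrt{-2}\right) = - 51 \left(67 + i \sqrt{2}\right) = -3417 - 51 i \sqrt{2}$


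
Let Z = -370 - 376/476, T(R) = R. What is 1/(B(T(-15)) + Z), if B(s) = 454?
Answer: 119/9902 ≈ 0.012018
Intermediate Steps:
Z = -44124/119 (Z = -370 - 376*1/476 = -370 - 94/119 = -44124/119 ≈ -370.79)
1/(B(T(-15)) + Z) = 1/(454 - 44124/119) = 1/(9902/119) = 119/9902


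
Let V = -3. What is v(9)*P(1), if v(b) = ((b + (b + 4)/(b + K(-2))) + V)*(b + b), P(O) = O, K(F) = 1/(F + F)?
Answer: 4716/35 ≈ 134.74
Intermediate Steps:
K(F) = 1/(2*F)
v(b) = 2*b*(-3 + b + (4 + b)/(-¼ + b)) (v(b) = ((b + (b + 4)/(b + (½)/(-2))) - 3)*(b + b) = ((b + (4 + b)/(b + (½)*(-½))) - 3)*(2*b) = ((b + (4 + b)/(b - ¼)) - 3)*(2*b) = ((b + (4 + b)/(-¼ + b)) - 3)*(2*b) = (-3 + b + (4 + b)/(-¼ + b))*(2*b) = 2*b*(-3 + b + (4 + b)/(-¼ + b)))
v(9)*P(1) = (2*9*(19 - 9*9 + 4*9²)/(-1 + 4*9))*1 = (2*9*(19 - 81 + 4*81)/(-1 + 36))*1 = (2*9*(19 - 81 + 324)/35)*1 = (2*9*(1/35)*262)*1 = (4716/35)*1 = 4716/35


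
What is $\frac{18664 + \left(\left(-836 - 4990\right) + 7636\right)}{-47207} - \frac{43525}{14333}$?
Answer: $- \frac{2348138517}{676617931} \approx -3.4704$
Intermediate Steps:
$\frac{18664 + \left(\left(-836 - 4990\right) + 7636\right)}{-47207} - \frac{43525}{14333} = \left(18664 + \left(-5826 + 7636\right)\right) \left(- \frac{1}{47207}\right) - \frac{43525}{14333} = \left(18664 + 1810\right) \left(- \frac{1}{47207}\right) - \frac{43525}{14333} = 20474 \left(- \frac{1}{47207}\right) - \frac{43525}{14333} = - \frac{20474}{47207} - \frac{43525}{14333} = - \frac{2348138517}{676617931}$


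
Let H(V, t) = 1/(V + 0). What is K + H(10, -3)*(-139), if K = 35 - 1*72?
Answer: -509/10 ≈ -50.900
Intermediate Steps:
K = -37 (K = 35 - 72 = -37)
H(V, t) = 1/V
K + H(10, -3)*(-139) = -37 - 139/10 = -509/10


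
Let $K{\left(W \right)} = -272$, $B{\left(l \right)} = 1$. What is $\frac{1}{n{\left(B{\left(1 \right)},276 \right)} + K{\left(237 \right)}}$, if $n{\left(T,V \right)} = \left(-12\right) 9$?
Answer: $- \frac{1}{380} \approx -0.0026316$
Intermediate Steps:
$n{\left(T,V \right)} = -108$
$\frac{1}{n{\left(B{\left(1 \right)},276 \right)} + K{\left(237 \right)}} = \frac{1}{-108 - 272} = \frac{1}{-380} = - \frac{1}{380}$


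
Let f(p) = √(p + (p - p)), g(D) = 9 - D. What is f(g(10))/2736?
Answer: I/2736 ≈ 0.0003655*I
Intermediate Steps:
f(p) = √p (f(p) = √(p + 0) = √p)
f(g(10))/2736 = √(9 - 1*10)/2736 = √(9 - 10)*(1/2736) = √(-1)*(1/2736) = I*(1/2736) = I/2736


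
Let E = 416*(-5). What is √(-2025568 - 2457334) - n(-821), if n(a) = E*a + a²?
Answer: -2381721 + I*√4482902 ≈ -2.3817e+6 + 2117.3*I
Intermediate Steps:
E = -2080
n(a) = a² - 2080*a (n(a) = -2080*a + a² = a² - 2080*a)
√(-2025568 - 2457334) - n(-821) = √(-2025568 - 2457334) - (-821)*(-2080 - 821) = √(-4482902) - (-821)*(-2901) = I*√4482902 - 1*2381721 = I*√4482902 - 2381721 = -2381721 + I*√4482902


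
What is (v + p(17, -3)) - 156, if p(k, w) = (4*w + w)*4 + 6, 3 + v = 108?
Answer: -105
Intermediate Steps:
v = 105 (v = -3 + 108 = 105)
p(k, w) = 6 + 20*w (p(k, w) = (5*w)*4 + 6 = 20*w + 6 = 6 + 20*w)
(v + p(17, -3)) - 156 = (105 + (6 + 20*(-3))) - 156 = (105 + (6 - 60)) - 156 = (105 - 54) - 156 = 51 - 156 = -105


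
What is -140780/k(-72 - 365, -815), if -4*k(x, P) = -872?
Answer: -70390/109 ≈ -645.78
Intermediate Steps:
k(x, P) = 218 (k(x, P) = -¼*(-872) = 218)
-140780/k(-72 - 365, -815) = -140780/218 = -140780*1/218 = -70390/109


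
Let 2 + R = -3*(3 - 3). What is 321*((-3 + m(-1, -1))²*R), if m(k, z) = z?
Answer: -10272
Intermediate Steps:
R = -2 (R = -2 - 3*(3 - 3) = -2 - 3*0 = -2 + 0 = -2)
321*((-3 + m(-1, -1))²*R) = 321*((-3 - 1)²*(-2)) = 321*((-4)²*(-2)) = 321*(16*(-2)) = 321*(-32) = -10272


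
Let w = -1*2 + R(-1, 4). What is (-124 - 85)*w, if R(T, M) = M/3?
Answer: 418/3 ≈ 139.33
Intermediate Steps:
R(T, M) = M/3 (R(T, M) = M*(⅓) = M/3)
w = -⅔ (w = -1*2 + (⅓)*4 = -2 + 4/3 = -⅔ ≈ -0.66667)
(-124 - 85)*w = (-124 - 85)*(-⅔) = -209*(-⅔) = 418/3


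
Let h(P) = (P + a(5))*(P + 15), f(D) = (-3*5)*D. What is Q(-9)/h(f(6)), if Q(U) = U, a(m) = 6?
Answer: -1/700 ≈ -0.0014286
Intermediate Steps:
f(D) = -15*D
h(P) = (6 + P)*(15 + P) (h(P) = (P + 6)*(P + 15) = (6 + P)*(15 + P))
Q(-9)/h(f(6)) = -9/(90 + (-15*6)**2 + 21*(-15*6)) = -9/(90 + (-90)**2 + 21*(-90)) = -9/(90 + 8100 - 1890) = -9/6300 = -9*1/6300 = -1/700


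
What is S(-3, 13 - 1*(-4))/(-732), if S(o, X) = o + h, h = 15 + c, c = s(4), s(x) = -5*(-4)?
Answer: -8/183 ≈ -0.043716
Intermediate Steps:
s(x) = 20
c = 20
h = 35 (h = 15 + 20 = 35)
S(o, X) = 35 + o (S(o, X) = o + 35 = 35 + o)
S(-3, 13 - 1*(-4))/(-732) = (35 - 3)/(-732) = -1/732*32 = -8/183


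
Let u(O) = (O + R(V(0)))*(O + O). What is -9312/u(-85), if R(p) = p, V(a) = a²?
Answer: -4656/7225 ≈ -0.64443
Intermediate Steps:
u(O) = 2*O² (u(O) = (O + 0²)*(O + O) = (O + 0)*(2*O) = O*(2*O) = 2*O²)
-9312/u(-85) = -9312/(2*(-85)²) = -9312/(2*7225) = -9312/14450 = -9312*1/14450 = -4656/7225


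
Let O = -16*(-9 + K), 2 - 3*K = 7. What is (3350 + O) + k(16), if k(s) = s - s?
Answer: 10562/3 ≈ 3520.7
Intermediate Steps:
K = -5/3 (K = 2/3 - 1/3*7 = 2/3 - 7/3 = -5/3 ≈ -1.6667)
k(s) = 0
O = 512/3 (O = -16*(-9 - 5/3) = -16*(-32/3) = 512/3 ≈ 170.67)
(3350 + O) + k(16) = (3350 + 512/3) + 0 = 10562/3 + 0 = 10562/3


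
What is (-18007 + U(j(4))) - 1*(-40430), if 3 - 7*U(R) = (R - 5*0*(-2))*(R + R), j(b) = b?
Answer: 156932/7 ≈ 22419.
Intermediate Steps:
U(R) = 3/7 - 2*R²/7 (U(R) = 3/7 - (R - 5*0*(-2))*(R + R)/7 = 3/7 - (R + 0*(-2))*2*R/7 = 3/7 - (R + 0)*2*R/7 = 3/7 - R*2*R/7 = 3/7 - 2*R²/7)
(-18007 + U(j(4))) - 1*(-40430) = (-18007 + (3/7 - 2/7*4²)) - 1*(-40430) = (-18007 + (3/7 - 2/7*16)) + 40430 = (-18007 + (3/7 - 32/7)) + 40430 = (-18007 - 29/7) + 40430 = -126078/7 + 40430 = 156932/7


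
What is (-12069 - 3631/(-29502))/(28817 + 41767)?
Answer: -20944471/122492304 ≈ -0.17099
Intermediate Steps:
(-12069 - 3631/(-29502))/(28817 + 41767) = (-12069 - 3631*(-1/29502))/70584 = (-12069 + 3631/29502)*(1/70584) = -356056007/29502*1/70584 = -20944471/122492304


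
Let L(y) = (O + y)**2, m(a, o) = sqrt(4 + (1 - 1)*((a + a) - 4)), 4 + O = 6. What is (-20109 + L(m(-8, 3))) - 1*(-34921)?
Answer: 14828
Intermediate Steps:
O = 2 (O = -4 + 6 = 2)
m(a, o) = 2 (m(a, o) = sqrt(4 + 0*(2*a - 4)) = sqrt(4 + 0*(-4 + 2*a)) = sqrt(4 + 0) = sqrt(4) = 2)
L(y) = (2 + y)**2
(-20109 + L(m(-8, 3))) - 1*(-34921) = (-20109 + (2 + 2)**2) - 1*(-34921) = (-20109 + 4**2) + 34921 = (-20109 + 16) + 34921 = -20093 + 34921 = 14828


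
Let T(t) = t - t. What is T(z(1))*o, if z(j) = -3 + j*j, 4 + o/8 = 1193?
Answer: 0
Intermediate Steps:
o = 9512 (o = -32 + 8*1193 = -32 + 9544 = 9512)
z(j) = -3 + j²
T(t) = 0
T(z(1))*o = 0*9512 = 0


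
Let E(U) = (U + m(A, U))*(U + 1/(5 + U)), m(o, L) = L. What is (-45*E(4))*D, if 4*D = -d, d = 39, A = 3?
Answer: 14430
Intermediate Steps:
E(U) = 2*U*(U + 1/(5 + U)) (E(U) = (U + U)*(U + 1/(5 + U)) = (2*U)*(U + 1/(5 + U)) = 2*U*(U + 1/(5 + U)))
D = -39/4 (D = (-1*39)/4 = (¼)*(-39) = -39/4 ≈ -9.7500)
(-45*E(4))*D = -90*4*(1 + 4² + 5*4)/(5 + 4)*(-39/4) = -90*4*(1 + 16 + 20)/9*(-39/4) = -90*4*37/9*(-39/4) = -45*296/9*(-39/4) = -1480*(-39/4) = 14430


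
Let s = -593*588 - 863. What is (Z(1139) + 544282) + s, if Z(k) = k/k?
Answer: 194736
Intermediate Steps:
Z(k) = 1
s = -349547 (s = -348684 - 863 = -349547)
(Z(1139) + 544282) + s = (1 + 544282) - 349547 = 544283 - 349547 = 194736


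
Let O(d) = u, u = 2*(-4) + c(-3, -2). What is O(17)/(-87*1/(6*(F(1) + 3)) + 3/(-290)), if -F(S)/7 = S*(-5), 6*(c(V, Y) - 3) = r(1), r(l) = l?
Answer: 159790/12957 ≈ 12.332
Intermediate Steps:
c(V, Y) = 19/6 (c(V, Y) = 3 + (⅙)*1 = 3 + ⅙ = 19/6)
F(S) = 35*S (F(S) = -7*S*(-5) = -(-35)*S = 35*S)
u = -29/6 (u = 2*(-4) + 19/6 = -8 + 19/6 = -29/6 ≈ -4.8333)
O(d) = -29/6
O(17)/(-87*1/(6*(F(1) + 3)) + 3/(-290)) = -29/(6*(-87*1/(6*(35*1 + 3)) + 3/(-290))) = -29/(6*(-87*1/(6*(35 + 3)) + 3*(-1/290))) = -29/(6*(-87/(38*6) - 3/290)) = -29/(6*(-87/228 - 3/290)) = -29/(6*(-87*1/228 - 3/290)) = -29/(6*(-29/76 - 3/290)) = -29/(6*(-4319/11020)) = -29/6*(-11020/4319) = 159790/12957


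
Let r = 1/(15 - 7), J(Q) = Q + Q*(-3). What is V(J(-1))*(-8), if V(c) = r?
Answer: -1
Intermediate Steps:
J(Q) = -2*Q (J(Q) = Q - 3*Q = -2*Q)
r = ⅛ (r = 1/8 = ⅛ ≈ 0.12500)
V(c) = ⅛
V(J(-1))*(-8) = (⅛)*(-8) = -1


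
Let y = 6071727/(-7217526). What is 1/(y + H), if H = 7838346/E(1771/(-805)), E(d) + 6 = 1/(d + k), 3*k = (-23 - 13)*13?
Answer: -11430155342/14916546831301271 ≈ -7.6627e-7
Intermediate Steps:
k = -156 (k = ((-23 - 13)*13)/3 = (-36*13)/3 = (⅓)*(-468) = -156)
E(d) = -6 + 1/(-156 + d) (E(d) = -6 + 1/(d - 156) = -6 + 1/(-156 + d))
H = -6200131686/4751 (H = 7838346/(((937 - 10626/(-805))/(-156 + 1771/(-805)))) = 7838346/(((937 - 10626*(-1)/805)/(-156 + 1771*(-1/805)))) = 7838346/(((937 - 6*(-11/5))/(-156 - 11/5))) = 7838346/(((937 + 66/5)/(-791/5))) = 7838346/((-5/791*4751/5)) = 7838346/(-4751/791) = 7838346*(-791/4751) = -6200131686/4751 ≈ -1.3050e+6)
y = -2023909/2405842 (y = 6071727*(-1/7217526) = -2023909/2405842 ≈ -0.84125)
1/(y + H) = 1/(-2023909/2405842 - 6200131686/4751) = 1/(-14916546831301271/11430155342) = -11430155342/14916546831301271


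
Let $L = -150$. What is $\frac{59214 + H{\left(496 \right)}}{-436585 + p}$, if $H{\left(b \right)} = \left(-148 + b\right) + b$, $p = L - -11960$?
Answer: $- \frac{60058}{424775} \approx -0.14139$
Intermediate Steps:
$p = 11810$ ($p = -150 - -11960 = -150 + 11960 = 11810$)
$H{\left(b \right)} = -148 + 2 b$
$\frac{59214 + H{\left(496 \right)}}{-436585 + p} = \frac{59214 + \left(-148 + 2 \cdot 496\right)}{-436585 + 11810} = \frac{59214 + \left(-148 + 992\right)}{-424775} = \left(59214 + 844\right) \left(- \frac{1}{424775}\right) = 60058 \left(- \frac{1}{424775}\right) = - \frac{60058}{424775}$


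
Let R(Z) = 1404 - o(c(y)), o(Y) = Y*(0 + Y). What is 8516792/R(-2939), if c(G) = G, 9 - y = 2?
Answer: 8516792/1355 ≈ 6285.5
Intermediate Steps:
y = 7 (y = 9 - 1*2 = 9 - 2 = 7)
o(Y) = Y**2 (o(Y) = Y*Y = Y**2)
R(Z) = 1355 (R(Z) = 1404 - 1*7**2 = 1404 - 1*49 = 1404 - 49 = 1355)
8516792/R(-2939) = 8516792/1355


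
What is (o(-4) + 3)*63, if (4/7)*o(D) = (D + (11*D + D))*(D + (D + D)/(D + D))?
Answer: 17388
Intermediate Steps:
o(D) = 91*D*(1 + D)/4 (o(D) = 7*((D + (11*D + D))*(D + (D + D)/(D + D)))/4 = 7*((D + 12*D)*(D + (2*D)/((2*D))))/4 = 7*((13*D)*(D + (2*D)*(1/(2*D))))/4 = 7*((13*D)*(D + 1))/4 = 7*((13*D)*(1 + D))/4 = 7*(13*D*(1 + D))/4 = 91*D*(1 + D)/4)
(o(-4) + 3)*63 = ((91/4)*(-4)*(1 - 4) + 3)*63 = ((91/4)*(-4)*(-3) + 3)*63 = (273 + 3)*63 = 276*63 = 17388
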